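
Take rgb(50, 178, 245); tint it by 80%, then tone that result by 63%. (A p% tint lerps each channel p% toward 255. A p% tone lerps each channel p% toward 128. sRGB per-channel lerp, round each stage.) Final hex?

#a0a9ae

Per channel, c → c + 0.8(255 − c):
  R: 50 + 0.8×(255−50) = 50 + 164 = 214 → 214
  G: 178 + 61.6 = 239.6 → 240
  B: 245 + 0.8×(255−245) = 245 + 8 = 253 → 253
After the tint: rgb(214, 240, 253) = #d6f0fd.
A 63% tone moves each channel 63% toward 128:
  R: 214 − 54.18 = 159.82 → 160
  G: 240 − 70.56 = 169.44 → 169
  B: 253 + 0.63×(128−253) = 253 − 78.75 = 174.25 → 174
rgb(160, 169, 174) = #a0a9ae.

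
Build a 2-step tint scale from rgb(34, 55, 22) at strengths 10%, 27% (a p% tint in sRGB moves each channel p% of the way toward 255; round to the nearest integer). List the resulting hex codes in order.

10%: (34 + 22.1 = 56.1→56, 55 + 20 = 75→75, 22 + 23.3 = 45.3→45) → #384b2d
27%: (34 + 59.67 = 93.67→94, 55 + 54 = 109→109, 22 + 62.91 = 84.91→85) → #5e6d55

#384b2d, #5e6d55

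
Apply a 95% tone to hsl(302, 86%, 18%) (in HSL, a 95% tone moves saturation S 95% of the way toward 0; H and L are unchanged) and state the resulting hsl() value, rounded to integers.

S moves 95% from 86 toward 0: 86 − 81.7 = 4.3 → 4.
H and L are unchanged.

hsl(302, 4%, 18%)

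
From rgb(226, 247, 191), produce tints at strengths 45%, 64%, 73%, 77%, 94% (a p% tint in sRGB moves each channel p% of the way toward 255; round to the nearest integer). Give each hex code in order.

45%: (226 + 13.05 = 239.05→239, 247 + 3.6 = 250.6→251, 191 + 28.8 = 219.8→220) → #EFFBDC
64%: (226 + 18.56 = 244.56→245, 247 + 5.12 = 252.12→252, 191 + 40.96 = 231.96→232) → #F5FCE8
73%: (226 + 21.17 = 247.17→247, 247 + 5.84 = 252.84→253, 191 + 46.72 = 237.72→238) → #F7FDEE
77%: (226 + 22.33 = 248.33→248, 247 + 6.16 = 253.16→253, 191 + 49.28 = 240.28→240) → #F8FDF0
94%: (226 + 27.26 = 253.26→253, 247 + 7.52 = 254.52→255, 191 + 60.16 = 251.16→251) → #FDFFFB

#EFFBDC, #F5FCE8, #F7FDEE, #F8FDF0, #FDFFFB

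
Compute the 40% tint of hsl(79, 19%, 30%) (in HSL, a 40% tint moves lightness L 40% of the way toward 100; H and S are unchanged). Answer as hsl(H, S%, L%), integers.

L moves 40% from 30 toward 100: 30 + 28 = 58 → 58.
H and S are unchanged.

hsl(79, 19%, 58%)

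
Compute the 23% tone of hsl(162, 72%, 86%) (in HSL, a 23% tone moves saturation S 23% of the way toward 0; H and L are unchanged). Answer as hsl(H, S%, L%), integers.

hsl(162, 55%, 86%)

S moves 23% from 72 toward 0: 72 − 16.56 = 55.44 → 55.
H and L are unchanged.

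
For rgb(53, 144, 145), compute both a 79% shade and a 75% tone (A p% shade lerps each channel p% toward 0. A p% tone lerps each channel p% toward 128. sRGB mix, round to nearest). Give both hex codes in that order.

79% shade:
  R: 53 + 0.79×(0−53) = 53 − 41.87 = 11.13 → 11
  G: 144 − 113.76 = 30.24 → 30
  B: 145 + 0.79×(0−145) = 145 − 114.55 = 30.45 → 30
  → #0B1E1E
75% tone:
  R: 53 + 0.75×(128−53) = 53 + 56.25 = 109.25 → 109
  G: 144 − 12 = 132 → 132
  B: 145 − 12.75 = 132.25 → 132
  → #6D8484

#0B1E1E, #6D8484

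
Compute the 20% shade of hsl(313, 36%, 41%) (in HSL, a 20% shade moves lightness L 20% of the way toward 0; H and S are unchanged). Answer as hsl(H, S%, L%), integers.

hsl(313, 36%, 33%)

L moves 20% from 41 toward 0: 41 − 8.2 = 32.8 → 33.
H and S are unchanged.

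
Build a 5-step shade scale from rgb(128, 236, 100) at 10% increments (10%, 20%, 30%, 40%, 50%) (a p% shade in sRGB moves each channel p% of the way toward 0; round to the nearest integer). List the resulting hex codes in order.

#73d45a, #66bd50, #5aa546, #4d8e3c, #407632

10%: (128 − 12.8 = 115.2→115, 236 − 23.6 = 212.4→212, 100 − 10 = 90→90) → #73d45a
20%: (128 − 25.6 = 102.4→102, 236 − 47.2 = 188.8→189, 100 − 20 = 80→80) → #66bd50
30%: (128 − 38.4 = 89.6→90, 236 − 70.8 = 165.2→165, 100 − 30 = 70→70) → #5aa546
40%: (128 − 51.2 = 76.8→77, 236 − 94.4 = 141.6→142, 100 − 40 = 60→60) → #4d8e3c
50%: (128 − 64 = 64→64, 236 − 118 = 118→118, 100 − 50 = 50→50) → #407632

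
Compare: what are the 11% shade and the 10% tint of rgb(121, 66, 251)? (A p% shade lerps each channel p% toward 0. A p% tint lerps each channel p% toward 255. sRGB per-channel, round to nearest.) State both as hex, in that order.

11% shade:
  R: 121 + 0.11×(0−121) = 121 − 13.31 = 107.69 → 108
  G: 66 + 0.11×(0−66) = 66 − 7.26 = 58.74 → 59
  B: 251 + 0.11×(0−251) = 251 − 27.61 = 223.39 → 223
  → #6C3BDF
10% tint:
  R: 121 + 0.1×(255−121) = 121 + 13.4 = 134.4 → 134
  G: 66 + 18.9 = 84.9 → 85
  B: 251 + 0.1×(255−251) = 251 + 0.4 = 251.4 → 251
  → #8655FB

#6C3BDF, #8655FB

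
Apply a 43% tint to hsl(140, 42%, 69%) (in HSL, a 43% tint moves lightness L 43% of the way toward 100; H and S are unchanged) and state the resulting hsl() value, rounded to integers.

hsl(140, 42%, 82%)

L moves 43% from 69 toward 100: 69 + 13.33 = 82.33 → 82.
H and S are unchanged.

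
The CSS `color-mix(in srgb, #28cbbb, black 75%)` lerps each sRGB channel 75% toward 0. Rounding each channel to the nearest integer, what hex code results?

#28cbbb is rgb(40, 203, 187).
Lerp each channel 75% toward 0:
  R: 40 + 0.75×(0−40) = 40 − 30 = 10 → 10
  G: 203 − 152.25 = 50.75 → 51
  B: 187 + 0.75×(0−187) = 187 − 140.25 = 46.75 → 47
rgb(10, 51, 47) = #0a332f.

#0a332f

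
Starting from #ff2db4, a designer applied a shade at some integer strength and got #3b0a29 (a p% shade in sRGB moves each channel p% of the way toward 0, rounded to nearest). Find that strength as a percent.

77%

#ff2db4 is rgb(255, 45, 180); #3b0a29 is rgb(59, 10, 41).
On the R channel (widest range): 59 ≈ 255 + (p/100)(0 − 255), so p ≈ 100×(59 − 255)/(0 − 255) = -19600/-255 = 76.86.
p = 77 reproduces all three channels after rounding.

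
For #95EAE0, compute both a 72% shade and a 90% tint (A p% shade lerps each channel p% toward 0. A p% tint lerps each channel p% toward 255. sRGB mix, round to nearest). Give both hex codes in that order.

#95EAE0 is rgb(149, 234, 224).
72% shade:
  R: 149 + 0.72×(0−149) = 149 − 107.28 = 41.72 → 42
  G: 234 − 168.48 = 65.52 → 66
  B: 224 + 0.72×(0−224) = 224 − 161.28 = 62.72 → 63
  → #2A423F
90% tint:
  R: 149 + 95.4 = 244.4 → 244
  G: 234 + 18.9 = 252.9 → 253
  B: 224 + 0.9×(255−224) = 224 + 27.9 = 251.9 → 252
  → #F4FDFC

#2A423F, #F4FDFC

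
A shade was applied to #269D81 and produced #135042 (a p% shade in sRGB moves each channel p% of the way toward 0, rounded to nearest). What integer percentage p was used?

49%

#269D81 is rgb(38, 157, 129); #135042 is rgb(19, 80, 66).
On the G channel (widest range): 80 ≈ 157 + (p/100)(0 − 157), so p ≈ 100×(80 − 157)/(0 − 157) = -7700/-157 = 49.04.
p = 49 reproduces all three channels after rounding.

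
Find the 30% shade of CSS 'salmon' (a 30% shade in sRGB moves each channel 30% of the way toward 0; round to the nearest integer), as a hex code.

CSS salmon is rgb(250, 128, 114).
A 30% shade moves each channel 30% toward 0:
  R: 250 + 0.3×(0−250) = 250 − 75 = 175 → 175
  G: 128 + 0.3×(0−128) = 128 − 38.4 = 89.6 → 90
  B: 114 + 0.3×(0−114) = 114 − 34.2 = 79.8 → 80
rgb(175, 90, 80) = #AF5A50.

#AF5A50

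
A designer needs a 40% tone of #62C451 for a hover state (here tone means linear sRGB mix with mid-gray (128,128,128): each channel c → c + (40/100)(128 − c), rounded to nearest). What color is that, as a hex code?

#62C451 is rgb(98, 196, 81).
Lerp each channel 40% toward 128:
  R: 98 + 0.4×(128−98) = 98 + 12 = 110 → 110
  G: 196 + 0.4×(128−196) = 196 − 27.2 = 168.8 → 169
  B: 81 + 0.4×(128−81) = 81 + 18.8 = 99.8 → 100
rgb(110, 169, 100) = #6EA964.

#6EA964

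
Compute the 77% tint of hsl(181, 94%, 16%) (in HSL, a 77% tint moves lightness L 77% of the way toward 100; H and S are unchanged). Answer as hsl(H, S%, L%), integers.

L moves 77% from 16 toward 100: 16 + 64.68 = 80.68 → 81.
H and S are unchanged.

hsl(181, 94%, 81%)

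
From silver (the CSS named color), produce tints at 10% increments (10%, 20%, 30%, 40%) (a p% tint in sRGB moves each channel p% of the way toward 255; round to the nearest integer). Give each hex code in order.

CSS silver is rgb(192, 192, 192).
10%: (192 + 6.3 = 198.3→198, 192 + 6.3 = 198.3→198, 192 + 6.3 = 198.3→198) → #C6C6C6
20%: (192 + 12.6 = 204.6→205, 192 + 12.6 = 204.6→205, 192 + 12.6 = 204.6→205) → #CDCDCD
30%: (192 + 18.9 = 210.9→211, 192 + 18.9 = 210.9→211, 192 + 18.9 = 210.9→211) → #D3D3D3
40%: (192 + 25.2 = 217.2→217, 192 + 25.2 = 217.2→217, 192 + 25.2 = 217.2→217) → #D9D9D9

#C6C6C6, #CDCDCD, #D3D3D3, #D9D9D9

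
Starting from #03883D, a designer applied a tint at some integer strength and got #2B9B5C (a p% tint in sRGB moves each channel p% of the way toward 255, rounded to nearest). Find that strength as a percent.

#03883D is rgb(3, 136, 61); #2B9B5C is rgb(43, 155, 92).
On the R channel (widest range): 43 ≈ 3 + (p/100)(255 − 3), so p ≈ 100×(43 − 3)/(255 − 3) = 4000/252 = 15.87.
p = 16 reproduces all three channels after rounding.

16%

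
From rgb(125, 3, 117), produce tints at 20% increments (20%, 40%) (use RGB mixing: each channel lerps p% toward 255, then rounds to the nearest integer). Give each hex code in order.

20%: (125 + 26 = 151→151, 3 + 50.4 = 53.4→53, 117 + 27.6 = 144.6→145) → #973591
40%: (125 + 52 = 177→177, 3 + 100.8 = 103.8→104, 117 + 55.2 = 172.2→172) → #b168ac

#973591, #b168ac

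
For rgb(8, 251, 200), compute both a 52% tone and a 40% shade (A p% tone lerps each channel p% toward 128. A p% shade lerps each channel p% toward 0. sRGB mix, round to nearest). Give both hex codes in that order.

#46bba3, #059778

52% tone:
  R: 8 + 0.52×(128−8) = 8 + 62.4 = 70.4 → 70
  G: 251 + 0.52×(128−251) = 251 − 63.96 = 187.04 → 187
  B: 200 − 37.44 = 162.56 → 163
  → #46bba3
40% shade:
  R: 8 + 0.4×(0−8) = 8 − 3.2 = 4.8 → 5
  G: 251 + 0.4×(0−251) = 251 − 100.4 = 150.6 → 151
  B: 200 + 0.4×(0−200) = 200 − 80 = 120 → 120
  → #059778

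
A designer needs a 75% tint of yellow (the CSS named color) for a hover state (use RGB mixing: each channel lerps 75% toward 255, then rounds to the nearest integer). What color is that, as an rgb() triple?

CSS yellow is rgb(255, 255, 0).
Lerp each channel 75% toward 255:
  R: 255 + 0.75×(255−255) = 255 + 0 = 255 → 255
  G: 255 + 0 = 255 → 255
  B: 0 + 0.75×(255−0) = 0 + 191.25 = 191.25 → 191

rgb(255, 255, 191)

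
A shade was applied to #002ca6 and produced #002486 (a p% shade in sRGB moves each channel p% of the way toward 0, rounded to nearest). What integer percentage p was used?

#002ca6 is rgb(0, 44, 166); #002486 is rgb(0, 36, 134).
On the B channel (widest range): 134 ≈ 166 + (p/100)(0 − 166), so p ≈ 100×(134 − 166)/(0 − 166) = -3200/-166 = 19.28.
p = 19 reproduces all three channels after rounding.

19%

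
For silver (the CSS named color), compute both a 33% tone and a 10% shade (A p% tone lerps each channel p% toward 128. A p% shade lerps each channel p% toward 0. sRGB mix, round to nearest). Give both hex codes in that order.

#ABABAB, #ADADAD

CSS silver is rgb(192, 192, 192).
33% tone:
  R: 192 + 0.33×(128−192) = 192 − 21.12 = 170.88 → 171
  G: 192 + 0.33×(128−192) = 192 − 21.12 = 170.88 → 171
  B: 192 + 0.33×(128−192) = 192 − 21.12 = 170.88 → 171
  → #ABABAB
10% shade:
  R: 192 − 19.2 = 172.8 → 173
  G: 192 + 0.1×(0−192) = 192 − 19.2 = 172.8 → 173
  B: 192 − 19.2 = 172.8 → 173
  → #ADADAD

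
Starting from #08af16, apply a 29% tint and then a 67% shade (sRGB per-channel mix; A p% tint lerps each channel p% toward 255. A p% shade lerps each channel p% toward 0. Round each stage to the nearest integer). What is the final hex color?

#1a411e

#08af16 is rgb(8, 175, 22).
A 29% tint moves each channel 29% toward 255:
  R: 8 + 71.63 = 79.63 → 80
  G: 175 + 0.29×(255−175) = 175 + 23.2 = 198.2 → 198
  B: 22 + 0.29×(255−22) = 22 + 67.57 = 89.57 → 90
After the tint: rgb(80, 198, 90) = #50c65a.
Lerp each channel 67% toward 0:
  R: 80 + 0.67×(0−80) = 80 − 53.6 = 26.4 → 26
  G: 198 + 0.67×(0−198) = 198 − 132.66 = 65.34 → 65
  B: 90 − 60.3 = 29.7 → 30
rgb(26, 65, 30) = #1a411e.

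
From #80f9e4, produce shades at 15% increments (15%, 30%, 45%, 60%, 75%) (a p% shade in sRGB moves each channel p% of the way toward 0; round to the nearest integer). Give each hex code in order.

#80f9e4 is rgb(128, 249, 228).
15%: (128 − 19.2 = 108.8→109, 249 − 37.35 = 211.65→212, 228 − 34.2 = 193.8→194) → #6dd4c2
30%: (128 − 38.4 = 89.6→90, 249 − 74.7 = 174.3→174, 228 − 68.4 = 159.6→160) → #5aaea0
45%: (128 − 57.6 = 70.4→70, 249 − 112.05 = 136.95→137, 228 − 102.6 = 125.4→125) → #46897d
60%: (128 − 76.8 = 51.2→51, 249 − 149.4 = 99.6→100, 228 − 136.8 = 91.2→91) → #33645b
75%: (128 − 96 = 32→32, 249 − 186.75 = 62.25→62, 228 − 171 = 57→57) → #203e39

#6dd4c2, #5aaea0, #46897d, #33645b, #203e39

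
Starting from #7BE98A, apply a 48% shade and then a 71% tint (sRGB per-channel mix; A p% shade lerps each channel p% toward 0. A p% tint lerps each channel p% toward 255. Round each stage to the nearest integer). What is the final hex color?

#7BE98A is rgb(123, 233, 138).
Lerp each channel 48% toward 0:
  R: 123 + 0.48×(0−123) = 123 − 59.04 = 63.96 → 64
  G: 233 + 0.48×(0−233) = 233 − 111.84 = 121.16 → 121
  B: 138 − 66.24 = 71.76 → 72
After the shade: rgb(64, 121, 72) = #407948.
Lerp each channel 71% toward 255:
  R: 64 + 0.71×(255−64) = 64 + 135.61 = 199.61 → 200
  G: 121 + 0.71×(255−121) = 121 + 95.14 = 216.14 → 216
  B: 72 + 129.93 = 201.93 → 202
rgb(200, 216, 202) = #C8D8CA.

#C8D8CA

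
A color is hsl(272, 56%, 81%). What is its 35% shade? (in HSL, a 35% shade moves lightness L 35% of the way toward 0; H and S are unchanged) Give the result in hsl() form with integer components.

L moves 35% from 81 toward 0: 81 − 28.35 = 52.65 → 53.
H and S are unchanged.

hsl(272, 56%, 53%)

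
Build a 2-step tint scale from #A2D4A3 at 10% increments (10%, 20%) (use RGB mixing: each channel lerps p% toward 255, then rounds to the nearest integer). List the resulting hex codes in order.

#ABD8AC, #B5DDB5

#A2D4A3 is rgb(162, 212, 163).
10%: (162 + 9.3 = 171.3→171, 212 + 4.3 = 216.3→216, 163 + 9.2 = 172.2→172) → #ABD8AC
20%: (162 + 18.6 = 180.6→181, 212 + 8.6 = 220.6→221, 163 + 18.4 = 181.4→181) → #B5DDB5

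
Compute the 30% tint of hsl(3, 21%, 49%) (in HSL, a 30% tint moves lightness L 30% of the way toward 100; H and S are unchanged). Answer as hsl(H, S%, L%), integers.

L moves 30% from 49 toward 100: 49 + 15.3 = 64.3 → 64.
H and S are unchanged.

hsl(3, 21%, 64%)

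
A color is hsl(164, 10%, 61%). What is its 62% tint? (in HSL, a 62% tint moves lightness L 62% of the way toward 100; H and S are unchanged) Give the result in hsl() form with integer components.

hsl(164, 10%, 85%)

L moves 62% from 61 toward 100: 61 + 24.18 = 85.18 → 85.
H and S are unchanged.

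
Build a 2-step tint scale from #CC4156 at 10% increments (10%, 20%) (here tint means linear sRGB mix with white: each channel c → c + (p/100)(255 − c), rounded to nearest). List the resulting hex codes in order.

#D15467, #D66778

#CC4156 is rgb(204, 65, 86).
10%: (204 + 5.1 = 209.1→209, 65 + 19 = 84→84, 86 + 16.9 = 102.9→103) → #D15467
20%: (204 + 10.2 = 214.2→214, 65 + 38 = 103→103, 86 + 33.8 = 119.8→120) → #D66778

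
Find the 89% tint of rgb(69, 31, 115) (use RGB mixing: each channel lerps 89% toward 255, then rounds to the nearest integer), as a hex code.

An 89% tint moves each channel 89% toward 255:
  R: 69 + 0.89×(255−69) = 69 + 165.54 = 234.54 → 235
  G: 31 + 0.89×(255−31) = 31 + 199.36 = 230.36 → 230
  B: 115 + 0.89×(255−115) = 115 + 124.6 = 239.6 → 240
rgb(235, 230, 240) = #ebe6f0.

#ebe6f0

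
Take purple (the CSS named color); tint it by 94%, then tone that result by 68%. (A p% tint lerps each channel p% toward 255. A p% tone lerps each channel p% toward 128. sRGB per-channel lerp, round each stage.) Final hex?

CSS purple is rgb(128, 0, 128).
Per channel, c → c + 0.94(255 − c):
  R: 128 + 0.94×(255−128) = 128 + 119.38 = 247.38 → 247
  G: 0 + 239.7 = 239.7 → 240
  B: 128 + 119.38 = 247.38 → 247
After the tint: rgb(247, 240, 247) = #f7f0f7.
A 68% tone moves each channel 68% toward 128:
  R: 247 + 0.68×(128−247) = 247 − 80.92 = 166.08 → 166
  G: 240 − 76.16 = 163.84 → 164
  B: 247 + 0.68×(128−247) = 247 − 80.92 = 166.08 → 166
rgb(166, 164, 166) = #a6a4a6.

#a6a4a6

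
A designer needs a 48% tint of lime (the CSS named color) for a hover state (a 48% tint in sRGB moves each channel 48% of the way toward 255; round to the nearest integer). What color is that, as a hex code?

#7AFF7A

CSS lime is rgb(0, 255, 0).
Lerp each channel 48% toward 255:
  R: 0 + 0.48×(255−0) = 0 + 122.4 = 122.4 → 122
  G: 255 + 0.48×(255−255) = 255 + 0 = 255 → 255
  B: 0 + 0.48×(255−0) = 0 + 122.4 = 122.4 → 122
rgb(122, 255, 122) = #7AFF7A.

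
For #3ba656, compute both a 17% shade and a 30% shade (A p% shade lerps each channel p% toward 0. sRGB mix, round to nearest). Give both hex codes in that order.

#318a47, #29743c

#3ba656 is rgb(59, 166, 86).
17% shade:
  R: 59 − 10.03 = 48.97 → 49
  G: 166 − 28.22 = 137.78 → 138
  B: 86 − 14.62 = 71.38 → 71
  → #318a47
30% shade:
  R: 59 − 17.7 = 41.3 → 41
  G: 166 − 49.8 = 116.2 → 116
  B: 86 + 0.3×(0−86) = 86 − 25.8 = 60.2 → 60
  → #29743c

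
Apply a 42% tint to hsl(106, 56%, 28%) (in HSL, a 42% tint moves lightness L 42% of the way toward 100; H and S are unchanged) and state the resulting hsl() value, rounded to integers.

hsl(106, 56%, 58%)

L moves 42% from 28 toward 100: 28 + 30.24 = 58.24 → 58.
H and S are unchanged.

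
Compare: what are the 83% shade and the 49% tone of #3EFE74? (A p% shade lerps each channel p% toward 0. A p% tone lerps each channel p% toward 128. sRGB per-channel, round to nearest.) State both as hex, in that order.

#0B2B14, #5EC07A

#3EFE74 is rgb(62, 254, 116).
83% shade:
  R: 62 − 51.46 = 10.54 → 11
  G: 254 + 0.83×(0−254) = 254 − 210.82 = 43.18 → 43
  B: 116 − 96.28 = 19.72 → 20
  → #0B2B14
49% tone:
  R: 62 + 0.49×(128−62) = 62 + 32.34 = 94.34 → 94
  G: 254 + 0.49×(128−254) = 254 − 61.74 = 192.26 → 192
  B: 116 + 5.88 = 121.88 → 122
  → #5EC07A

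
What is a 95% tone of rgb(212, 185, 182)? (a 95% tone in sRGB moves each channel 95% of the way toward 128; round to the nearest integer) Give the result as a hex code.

#848383

Lerp each channel 95% toward 128:
  R: 212 + 0.95×(128−212) = 212 − 79.8 = 132.2 → 132
  G: 185 + 0.95×(128−185) = 185 − 54.15 = 130.85 → 131
  B: 182 + 0.95×(128−182) = 182 − 51.3 = 130.7 → 131
rgb(132, 131, 131) = #848383.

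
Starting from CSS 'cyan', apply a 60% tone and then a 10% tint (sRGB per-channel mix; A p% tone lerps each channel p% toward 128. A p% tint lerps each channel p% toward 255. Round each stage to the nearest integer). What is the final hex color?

#5FBBBB

CSS cyan is rgb(0, 255, 255).
Per channel, c → c + 0.6(128 − c):
  R: 0 + 0.6×(128−0) = 0 + 76.8 = 76.8 → 77
  G: 255 + 0.6×(128−255) = 255 − 76.2 = 178.8 → 179
  B: 255 + 0.6×(128−255) = 255 − 76.2 = 178.8 → 179
After the tone: rgb(77, 179, 179) = #4DB3B3.
A 10% tint moves each channel 10% toward 255:
  R: 77 + 0.1×(255−77) = 77 + 17.8 = 94.8 → 95
  G: 179 + 7.6 = 186.6 → 187
  B: 179 + 7.6 = 186.6 → 187
rgb(95, 187, 187) = #5FBBBB.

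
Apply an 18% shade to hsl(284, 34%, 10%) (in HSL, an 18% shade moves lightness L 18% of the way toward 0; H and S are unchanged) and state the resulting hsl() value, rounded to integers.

L moves 18% from 10 toward 0: 10 − 1.8 = 8.2 → 8.
H and S are unchanged.

hsl(284, 34%, 8%)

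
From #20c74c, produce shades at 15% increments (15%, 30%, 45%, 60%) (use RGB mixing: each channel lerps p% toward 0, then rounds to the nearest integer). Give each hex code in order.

#20c74c is rgb(32, 199, 76).
15%: (32 − 4.8 = 27.2→27, 199 − 29.85 = 169.15→169, 76 − 11.4 = 64.6→65) → #1ba941
30%: (32 − 9.6 = 22.4→22, 199 − 59.7 = 139.3→139, 76 − 22.8 = 53.2→53) → #168b35
45%: (32 − 14.4 = 17.6→18, 199 − 89.55 = 109.45→109, 76 − 34.2 = 41.8→42) → #126d2a
60%: (32 − 19.2 = 12.8→13, 199 − 119.4 = 79.6→80, 76 − 45.6 = 30.4→30) → #0d501e

#1ba941, #168b35, #126d2a, #0d501e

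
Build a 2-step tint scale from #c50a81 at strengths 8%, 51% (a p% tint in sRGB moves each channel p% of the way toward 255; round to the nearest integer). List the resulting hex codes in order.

#ca1e8b, #e387c1

#c50a81 is rgb(197, 10, 129).
8%: (197 + 4.64 = 201.64→202, 10 + 19.6 = 29.6→30, 129 + 10.08 = 139.08→139) → #ca1e8b
51%: (197 + 29.58 = 226.58→227, 10 + 124.95 = 134.95→135, 129 + 64.26 = 193.26→193) → #e387c1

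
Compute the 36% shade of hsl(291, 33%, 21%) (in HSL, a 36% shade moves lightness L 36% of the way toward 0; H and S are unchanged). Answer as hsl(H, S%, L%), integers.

hsl(291, 33%, 13%)

L moves 36% from 21 toward 0: 21 − 7.56 = 13.44 → 13.
H and S are unchanged.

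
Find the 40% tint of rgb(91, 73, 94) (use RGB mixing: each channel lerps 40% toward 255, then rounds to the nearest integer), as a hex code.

#9D929E

Lerp each channel 40% toward 255:
  R: 91 + 0.4×(255−91) = 91 + 65.6 = 156.6 → 157
  G: 73 + 72.8 = 145.8 → 146
  B: 94 + 0.4×(255−94) = 94 + 64.4 = 158.4 → 158
rgb(157, 146, 158) = #9D929E.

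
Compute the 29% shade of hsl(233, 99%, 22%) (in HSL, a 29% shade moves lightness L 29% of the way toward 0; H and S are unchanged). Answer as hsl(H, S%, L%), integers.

L moves 29% from 22 toward 0: 22 − 6.38 = 15.62 → 16.
H and S are unchanged.

hsl(233, 99%, 16%)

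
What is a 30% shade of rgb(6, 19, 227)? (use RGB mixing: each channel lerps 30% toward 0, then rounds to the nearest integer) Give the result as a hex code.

#040d9f

Per channel, c → c + 0.3(0 − c):
  R: 6 + 0.3×(0−6) = 6 − 1.8 = 4.2 → 4
  G: 19 − 5.7 = 13.3 → 13
  B: 227 + 0.3×(0−227) = 227 − 68.1 = 158.9 → 159
rgb(4, 13, 159) = #040d9f.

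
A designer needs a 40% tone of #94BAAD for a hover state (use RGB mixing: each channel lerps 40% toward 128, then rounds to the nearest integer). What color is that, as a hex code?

#94BAAD is rgb(148, 186, 173).
Lerp each channel 40% toward 128:
  R: 148 + 0.4×(128−148) = 148 − 8 = 140 → 140
  G: 186 + 0.4×(128−186) = 186 − 23.2 = 162.8 → 163
  B: 173 + 0.4×(128−173) = 173 − 18 = 155 → 155
rgb(140, 163, 155) = #8CA39B.

#8CA39B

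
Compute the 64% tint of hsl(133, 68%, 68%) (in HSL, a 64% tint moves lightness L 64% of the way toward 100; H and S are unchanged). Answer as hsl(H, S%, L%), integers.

hsl(133, 68%, 88%)

L moves 64% from 68 toward 100: 68 + 20.48 = 88.48 → 88.
H and S are unchanged.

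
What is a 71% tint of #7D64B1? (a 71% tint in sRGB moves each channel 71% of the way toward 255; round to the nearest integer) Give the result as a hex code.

#D9D2E8

#7D64B1 is rgb(125, 100, 177).
Per channel, c → c + 0.71(255 − c):
  R: 125 + 0.71×(255−125) = 125 + 92.3 = 217.3 → 217
  G: 100 + 110.05 = 210.05 → 210
  B: 177 + 0.71×(255−177) = 177 + 55.38 = 232.38 → 232
rgb(217, 210, 232) = #D9D2E8.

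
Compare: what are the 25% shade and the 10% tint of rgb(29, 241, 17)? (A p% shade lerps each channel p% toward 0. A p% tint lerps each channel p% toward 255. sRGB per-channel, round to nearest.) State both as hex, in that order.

25% shade:
  R: 29 + 0.25×(0−29) = 29 − 7.25 = 21.75 → 22
  G: 241 + 0.25×(0−241) = 241 − 60.25 = 180.75 → 181
  B: 17 + 0.25×(0−17) = 17 − 4.25 = 12.75 → 13
  → #16b50d
10% tint:
  R: 29 + 0.1×(255−29) = 29 + 22.6 = 51.6 → 52
  G: 241 + 0.1×(255−241) = 241 + 1.4 = 242.4 → 242
  B: 17 + 23.8 = 40.8 → 41
  → #34f229

#16b50d, #34f229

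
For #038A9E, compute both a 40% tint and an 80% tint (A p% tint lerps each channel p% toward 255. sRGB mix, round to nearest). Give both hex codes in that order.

#68B9C5, #CDE8EC

#038A9E is rgb(3, 138, 158).
40% tint:
  R: 3 + 0.4×(255−3) = 3 + 100.8 = 103.8 → 104
  G: 138 + 46.8 = 184.8 → 185
  B: 158 + 0.4×(255−158) = 158 + 38.8 = 196.8 → 197
  → #68B9C5
80% tint:
  R: 3 + 0.8×(255−3) = 3 + 201.6 = 204.6 → 205
  G: 138 + 0.8×(255−138) = 138 + 93.6 = 231.6 → 232
  B: 158 + 0.8×(255−158) = 158 + 77.6 = 235.6 → 236
  → #CDE8EC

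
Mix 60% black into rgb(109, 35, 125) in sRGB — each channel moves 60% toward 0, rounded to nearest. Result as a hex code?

#2c0e32

A 60% shade moves each channel 60% toward 0:
  R: 109 + 0.6×(0−109) = 109 − 65.4 = 43.6 → 44
  G: 35 + 0.6×(0−35) = 35 − 21 = 14 → 14
  B: 125 − 75 = 50 → 50
rgb(44, 14, 50) = #2c0e32.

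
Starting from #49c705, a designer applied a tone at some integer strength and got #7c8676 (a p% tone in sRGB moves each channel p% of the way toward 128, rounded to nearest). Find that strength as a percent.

92%

#49c705 is rgb(73, 199, 5); #7c8676 is rgb(124, 134, 118).
On the B channel (widest range): 118 ≈ 5 + (p/100)(128 − 5), so p ≈ 100×(118 − 5)/(128 − 5) = 11300/123 = 91.87.
p = 92 reproduces all three channels after rounding.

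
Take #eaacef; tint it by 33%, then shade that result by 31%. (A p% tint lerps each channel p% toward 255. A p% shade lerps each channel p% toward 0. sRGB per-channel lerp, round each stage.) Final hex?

#a689a8

#eaacef is rgb(234, 172, 239).
Per channel, c → c + 0.33(255 − c):
  R: 234 + 0.33×(255−234) = 234 + 6.93 = 240.93 → 241
  G: 172 + 27.39 = 199.39 → 199
  B: 239 + 0.33×(255−239) = 239 + 5.28 = 244.28 → 244
After the tint: rgb(241, 199, 244) = #f1c7f4.
Lerp each channel 31% toward 0:
  R: 241 + 0.31×(0−241) = 241 − 74.71 = 166.29 → 166
  G: 199 + 0.31×(0−199) = 199 − 61.69 = 137.31 → 137
  B: 244 − 75.64 = 168.36 → 168
rgb(166, 137, 168) = #a689a8.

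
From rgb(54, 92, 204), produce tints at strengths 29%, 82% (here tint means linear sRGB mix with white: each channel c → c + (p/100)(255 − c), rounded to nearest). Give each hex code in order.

#708BDB, #DBE2F6

29%: (54 + 58.29 = 112.29→112, 92 + 47.27 = 139.27→139, 204 + 14.79 = 218.79→219) → #708BDB
82%: (54 + 164.82 = 218.82→219, 92 + 133.66 = 225.66→226, 204 + 41.82 = 245.82→246) → #DBE2F6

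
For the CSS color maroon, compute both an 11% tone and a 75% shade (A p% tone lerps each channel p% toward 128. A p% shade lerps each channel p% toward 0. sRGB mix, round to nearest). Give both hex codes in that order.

#800e0e, #200000

CSS maroon is rgb(128, 0, 0).
11% tone:
  R: 128 + 0 = 128 → 128
  G: 0 + 14.08 = 14.08 → 14
  B: 0 + 14.08 = 14.08 → 14
  → #800e0e
75% shade:
  R: 128 + 0.75×(0−128) = 128 − 96 = 32 → 32
  G: 0 + 0 = 0 → 0
  B: 0 + 0.75×(0−0) = 0 + 0 = 0 → 0
  → #200000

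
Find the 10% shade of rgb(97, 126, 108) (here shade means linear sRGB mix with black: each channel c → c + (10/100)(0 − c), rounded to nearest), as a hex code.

#577161

Per channel, c → c + 0.1(0 − c):
  R: 97 − 9.7 = 87.3 → 87
  G: 126 − 12.6 = 113.4 → 113
  B: 108 + 0.1×(0−108) = 108 − 10.8 = 97.2 → 97
rgb(87, 113, 97) = #577161.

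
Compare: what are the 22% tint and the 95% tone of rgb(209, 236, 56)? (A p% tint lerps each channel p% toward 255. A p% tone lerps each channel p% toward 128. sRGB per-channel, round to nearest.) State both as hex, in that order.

22% tint:
  R: 209 + 10.12 = 219.12 → 219
  G: 236 + 4.18 = 240.18 → 240
  B: 56 + 0.22×(255−56) = 56 + 43.78 = 99.78 → 100
  → #DBF064
95% tone:
  R: 209 + 0.95×(128−209) = 209 − 76.95 = 132.05 → 132
  G: 236 + 0.95×(128−236) = 236 − 102.6 = 133.4 → 133
  B: 56 + 0.95×(128−56) = 56 + 68.4 = 124.4 → 124
  → #84857C

#DBF064, #84857C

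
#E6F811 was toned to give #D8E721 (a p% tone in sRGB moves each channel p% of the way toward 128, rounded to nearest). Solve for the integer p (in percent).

#E6F811 is rgb(230, 248, 17); #D8E721 is rgb(216, 231, 33).
On the G channel (widest range): 231 ≈ 248 + (p/100)(128 − 248), so p ≈ 100×(231 − 248)/(128 − 248) = -1700/-120 = 14.17.
p = 14 reproduces all three channels after rounding.

14%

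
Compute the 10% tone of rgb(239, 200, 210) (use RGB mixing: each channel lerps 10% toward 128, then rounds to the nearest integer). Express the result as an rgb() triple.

Lerp each channel 10% toward 128:
  R: 239 + 0.1×(128−239) = 239 − 11.1 = 227.9 → 228
  G: 200 + 0.1×(128−200) = 200 − 7.2 = 192.8 → 193
  B: 210 + 0.1×(128−210) = 210 − 8.2 = 201.8 → 202

rgb(228, 193, 202)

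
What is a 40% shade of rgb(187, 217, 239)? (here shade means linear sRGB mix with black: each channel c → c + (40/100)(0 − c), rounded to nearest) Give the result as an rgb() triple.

rgb(112, 130, 143)

A 40% shade moves each channel 40% toward 0:
  R: 187 + 0.4×(0−187) = 187 − 74.8 = 112.2 → 112
  G: 217 − 86.8 = 130.2 → 130
  B: 239 + 0.4×(0−239) = 239 − 95.6 = 143.4 → 143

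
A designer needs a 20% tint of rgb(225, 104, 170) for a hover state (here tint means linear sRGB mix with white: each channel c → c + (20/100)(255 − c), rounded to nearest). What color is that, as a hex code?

#E786BB

Per channel, c → c + 0.2(255 − c):
  R: 225 + 6 = 231 → 231
  G: 104 + 30.2 = 134.2 → 134
  B: 170 + 0.2×(255−170) = 170 + 17 = 187 → 187
rgb(231, 134, 187) = #E786BB.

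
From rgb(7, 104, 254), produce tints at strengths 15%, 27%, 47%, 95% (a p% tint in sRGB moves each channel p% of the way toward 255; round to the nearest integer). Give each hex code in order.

15%: (7 + 37.2 = 44.2→44, 104 + 22.65 = 126.65→127, 254→254) → #2C7FFE
27%: (7 + 66.96 = 73.96→74, 104 + 40.77 = 144.77→145, 254→254) → #4A91FE
47%: (7 + 116.56 = 123.56→124, 104 + 70.97 = 174.97→175, 254→254) → #7CAFFE
95%: (7 + 235.6 = 242.6→243, 104 + 143.45 = 247.45→247, 254 + 0.95 = 254.95→255) → #F3F7FF

#2C7FFE, #4A91FE, #7CAFFE, #F3F7FF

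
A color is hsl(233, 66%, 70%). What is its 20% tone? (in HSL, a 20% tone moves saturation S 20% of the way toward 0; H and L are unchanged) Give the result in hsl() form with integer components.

S moves 20% from 66 toward 0: 66 − 13.2 = 52.8 → 53.
H and L are unchanged.

hsl(233, 53%, 70%)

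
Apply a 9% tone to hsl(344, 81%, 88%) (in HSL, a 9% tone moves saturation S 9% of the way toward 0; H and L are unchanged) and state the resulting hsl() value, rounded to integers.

hsl(344, 74%, 88%)

S moves 9% from 81 toward 0: 81 − 7.29 = 73.71 → 74.
H and L are unchanged.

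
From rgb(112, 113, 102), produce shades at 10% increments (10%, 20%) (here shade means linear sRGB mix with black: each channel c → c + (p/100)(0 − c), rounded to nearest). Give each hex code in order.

10%: (112 − 11.2 = 100.8→101, 113 − 11.3 = 101.7→102, 102 − 10.2 = 91.8→92) → #65665c
20%: (112 − 22.4 = 89.6→90, 113 − 22.6 = 90.4→90, 102 − 20.4 = 81.6→82) → #5a5a52

#65665c, #5a5a52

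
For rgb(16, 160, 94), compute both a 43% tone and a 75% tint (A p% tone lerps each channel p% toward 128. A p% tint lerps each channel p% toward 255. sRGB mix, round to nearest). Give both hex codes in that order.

#40926d, #c3e7d7

43% tone:
  R: 16 + 0.43×(128−16) = 16 + 48.16 = 64.16 → 64
  G: 160 + 0.43×(128−160) = 160 − 13.76 = 146.24 → 146
  B: 94 + 14.62 = 108.62 → 109
  → #40926d
75% tint:
  R: 16 + 0.75×(255−16) = 16 + 179.25 = 195.25 → 195
  G: 160 + 0.75×(255−160) = 160 + 71.25 = 231.25 → 231
  B: 94 + 0.75×(255−94) = 94 + 120.75 = 214.75 → 215
  → #c3e7d7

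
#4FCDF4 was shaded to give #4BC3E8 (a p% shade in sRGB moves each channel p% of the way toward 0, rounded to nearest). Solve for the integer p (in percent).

#4FCDF4 is rgb(79, 205, 244); #4BC3E8 is rgb(75, 195, 232).
On the B channel (widest range): 232 ≈ 244 + (p/100)(0 − 244), so p ≈ 100×(232 − 244)/(0 − 244) = -1200/-244 = 4.92.
p = 5 reproduces all three channels after rounding.

5%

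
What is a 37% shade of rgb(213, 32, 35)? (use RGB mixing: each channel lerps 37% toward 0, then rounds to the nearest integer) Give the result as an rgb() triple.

Lerp each channel 37% toward 0:
  R: 213 + 0.37×(0−213) = 213 − 78.81 = 134.19 → 134
  G: 32 + 0.37×(0−32) = 32 − 11.84 = 20.16 → 20
  B: 35 − 12.95 = 22.05 → 22

rgb(134, 20, 22)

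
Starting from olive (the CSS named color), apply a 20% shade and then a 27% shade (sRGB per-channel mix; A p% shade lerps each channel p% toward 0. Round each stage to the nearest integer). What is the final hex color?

#4a4a00

CSS olive is rgb(128, 128, 0).
A 20% shade moves each channel 20% toward 0:
  R: 128 − 25.6 = 102.4 → 102
  G: 128 + 0.2×(0−128) = 128 − 25.6 = 102.4 → 102
  B: 0 + 0 = 0 → 0
After the shade: rgb(102, 102, 0) = #666600.
Lerp each channel 27% toward 0:
  R: 102 + 0.27×(0−102) = 102 − 27.54 = 74.46 → 74
  G: 102 − 27.54 = 74.46 → 74
  B: 0 + 0 = 0 → 0
rgb(74, 74, 0) = #4a4a00.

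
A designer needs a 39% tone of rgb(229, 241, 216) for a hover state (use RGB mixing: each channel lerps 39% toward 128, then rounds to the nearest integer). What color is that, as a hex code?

#BEC5B6

Per channel, c → c + 0.39(128 − c):
  R: 229 + 0.39×(128−229) = 229 − 39.39 = 189.61 → 190
  G: 241 + 0.39×(128−241) = 241 − 44.07 = 196.93 → 197
  B: 216 − 34.32 = 181.68 → 182
rgb(190, 197, 182) = #BEC5B6.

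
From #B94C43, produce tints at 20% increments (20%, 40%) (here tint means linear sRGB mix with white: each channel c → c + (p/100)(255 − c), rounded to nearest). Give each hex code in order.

#B94C43 is rgb(185, 76, 67).
20%: (185 + 14 = 199→199, 76 + 35.8 = 111.8→112, 67 + 37.6 = 104.6→105) → #C77069
40%: (185 + 28 = 213→213, 76 + 71.6 = 147.6→148, 67 + 75.2 = 142.2→142) → #D5948E

#C77069, #D5948E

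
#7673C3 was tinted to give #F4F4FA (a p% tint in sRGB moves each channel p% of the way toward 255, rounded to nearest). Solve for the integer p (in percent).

92%

#7673C3 is rgb(118, 115, 195); #F4F4FA is rgb(244, 244, 250).
On the G channel (widest range): 244 ≈ 115 + (p/100)(255 − 115), so p ≈ 100×(244 − 115)/(255 − 115) = 12900/140 = 92.14.
p = 92 reproduces all three channels after rounding.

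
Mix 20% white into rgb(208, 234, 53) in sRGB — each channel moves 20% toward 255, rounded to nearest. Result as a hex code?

#D9EE5D

A 20% tint moves each channel 20% toward 255:
  R: 208 + 0.2×(255−208) = 208 + 9.4 = 217.4 → 217
  G: 234 + 4.2 = 238.2 → 238
  B: 53 + 0.2×(255−53) = 53 + 40.4 = 93.4 → 93
rgb(217, 238, 93) = #D9EE5D.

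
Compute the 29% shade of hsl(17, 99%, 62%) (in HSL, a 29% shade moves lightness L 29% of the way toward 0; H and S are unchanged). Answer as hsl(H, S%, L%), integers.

L moves 29% from 62 toward 0: 62 − 17.98 = 44.02 → 44.
H and S are unchanged.

hsl(17, 99%, 44%)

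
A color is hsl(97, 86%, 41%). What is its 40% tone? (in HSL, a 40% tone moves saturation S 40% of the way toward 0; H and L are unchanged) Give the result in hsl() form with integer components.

hsl(97, 52%, 41%)

S moves 40% from 86 toward 0: 86 − 34.4 = 51.6 → 52.
H and L are unchanged.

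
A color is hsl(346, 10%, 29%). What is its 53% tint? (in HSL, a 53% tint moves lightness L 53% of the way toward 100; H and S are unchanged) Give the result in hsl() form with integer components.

hsl(346, 10%, 67%)

L moves 53% from 29 toward 100: 29 + 37.63 = 66.63 → 67.
H and S are unchanged.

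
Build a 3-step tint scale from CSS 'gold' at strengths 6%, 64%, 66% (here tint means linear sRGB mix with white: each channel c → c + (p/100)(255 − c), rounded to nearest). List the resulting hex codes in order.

#FFD90F, #FFF1A3, #FFF1A8

CSS gold is rgb(255, 215, 0).
6%: (255→255, 215 + 2.4 = 217.4→217, 0 + 15.3 = 15.3→15) → #FFD90F
64%: (255→255, 215 + 25.6 = 240.6→241, 0 + 163.2 = 163.2→163) → #FFF1A3
66%: (255→255, 215 + 26.4 = 241.4→241, 0 + 168.3 = 168.3→168) → #FFF1A8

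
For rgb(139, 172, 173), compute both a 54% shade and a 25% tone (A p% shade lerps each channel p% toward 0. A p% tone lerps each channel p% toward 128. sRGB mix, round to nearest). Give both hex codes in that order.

54% shade:
  R: 139 + 0.54×(0−139) = 139 − 75.06 = 63.94 → 64
  G: 172 + 0.54×(0−172) = 172 − 92.88 = 79.12 → 79
  B: 173 + 0.54×(0−173) = 173 − 93.42 = 79.58 → 80
  → #404F50
25% tone:
  R: 139 − 2.75 = 136.25 → 136
  G: 172 + 0.25×(128−172) = 172 − 11 = 161 → 161
  B: 173 + 0.25×(128−173) = 173 − 11.25 = 161.75 → 162
  → #88A1A2

#404F50, #88A1A2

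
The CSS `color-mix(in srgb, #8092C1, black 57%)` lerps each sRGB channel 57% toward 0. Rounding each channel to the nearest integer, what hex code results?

#373F53

#8092C1 is rgb(128, 146, 193).
A 57% shade moves each channel 57% toward 0:
  R: 128 + 0.57×(0−128) = 128 − 72.96 = 55.04 → 55
  G: 146 + 0.57×(0−146) = 146 − 83.22 = 62.78 → 63
  B: 193 + 0.57×(0−193) = 193 − 110.01 = 82.99 → 83
rgb(55, 63, 83) = #373F53.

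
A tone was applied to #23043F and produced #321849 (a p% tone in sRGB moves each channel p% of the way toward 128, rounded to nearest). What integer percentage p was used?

#23043F is rgb(35, 4, 63); #321849 is rgb(50, 24, 73).
On the G channel (widest range): 24 ≈ 4 + (p/100)(128 − 4), so p ≈ 100×(24 − 4)/(128 − 4) = 2000/124 = 16.13.
p = 16 reproduces all three channels after rounding.

16%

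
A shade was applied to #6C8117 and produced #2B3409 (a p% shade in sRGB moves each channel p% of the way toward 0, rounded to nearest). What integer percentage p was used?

#6C8117 is rgb(108, 129, 23); #2B3409 is rgb(43, 52, 9).
On the G channel (widest range): 52 ≈ 129 + (p/100)(0 − 129), so p ≈ 100×(52 − 129)/(0 − 129) = -7700/-129 = 59.69.
p = 60 reproduces all three channels after rounding.

60%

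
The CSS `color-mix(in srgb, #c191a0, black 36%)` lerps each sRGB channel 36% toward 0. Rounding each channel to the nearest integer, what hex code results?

#c191a0 is rgb(193, 145, 160).
A 36% shade moves each channel 36% toward 0:
  R: 193 + 0.36×(0−193) = 193 − 69.48 = 123.52 → 124
  G: 145 + 0.36×(0−145) = 145 − 52.2 = 92.8 → 93
  B: 160 − 57.6 = 102.4 → 102
rgb(124, 93, 102) = #7c5d66.

#7c5d66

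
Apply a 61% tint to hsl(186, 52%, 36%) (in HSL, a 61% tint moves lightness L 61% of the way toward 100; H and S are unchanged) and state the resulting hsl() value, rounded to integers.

hsl(186, 52%, 75%)

L moves 61% from 36 toward 100: 36 + 39.04 = 75.04 → 75.
H and S are unchanged.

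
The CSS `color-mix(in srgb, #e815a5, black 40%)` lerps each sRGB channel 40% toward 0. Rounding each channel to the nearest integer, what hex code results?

#8b0d63

#e815a5 is rgb(232, 21, 165).
Lerp each channel 40% toward 0:
  R: 232 + 0.4×(0−232) = 232 − 92.8 = 139.2 → 139
  G: 21 + 0.4×(0−21) = 21 − 8.4 = 12.6 → 13
  B: 165 + 0.4×(0−165) = 165 − 66 = 99 → 99
rgb(139, 13, 99) = #8b0d63.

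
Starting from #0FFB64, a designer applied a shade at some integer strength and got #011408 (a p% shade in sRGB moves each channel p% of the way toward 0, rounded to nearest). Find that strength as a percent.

#0FFB64 is rgb(15, 251, 100); #011408 is rgb(1, 20, 8).
On the G channel (widest range): 20 ≈ 251 + (p/100)(0 − 251), so p ≈ 100×(20 − 251)/(0 − 251) = -23100/-251 = 92.03.
p = 92 reproduces all three channels after rounding.

92%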